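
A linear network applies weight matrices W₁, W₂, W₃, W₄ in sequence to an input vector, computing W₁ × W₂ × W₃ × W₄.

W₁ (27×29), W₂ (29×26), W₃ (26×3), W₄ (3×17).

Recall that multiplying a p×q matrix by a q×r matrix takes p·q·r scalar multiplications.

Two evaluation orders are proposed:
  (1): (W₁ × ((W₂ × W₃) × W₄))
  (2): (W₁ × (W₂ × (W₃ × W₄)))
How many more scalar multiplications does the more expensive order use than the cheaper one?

Order (1) = (W₁ × ((W₂ × W₃) × W₄)): (W₂ × W₃): 29×26 by 26×3 → 29×3, cost 29·26·3 = 2262; ((W₂ × W₃) × W₄): 29×3 by 3×17 → 29×17, cost 29·3·17 = 1479; cumulative 3741; (W₁ × ((W₂ × W₃) × W₄)): 27×29 by 29×17 → 27×17, cost 27·29·17 = 13311; cumulative 17052. Total 17052.
Order (2) = (W₁ × (W₂ × (W₃ × W₄))): (W₃ × W₄): 26×3 by 3×17 → 26×17, cost 26·3·17 = 1326; (W₂ × (W₃ × W₄)): 29×26 by 26×17 → 29×17, cost 29·26·17 = 12818; cumulative 14144; (W₁ × (W₂ × (W₃ × W₄))): 27×29 by 29×17 → 27×17, cost 27·29·17 = 13311; cumulative 27455. Total 27455.
Difference: |17052 − 27455| = 10403.

10403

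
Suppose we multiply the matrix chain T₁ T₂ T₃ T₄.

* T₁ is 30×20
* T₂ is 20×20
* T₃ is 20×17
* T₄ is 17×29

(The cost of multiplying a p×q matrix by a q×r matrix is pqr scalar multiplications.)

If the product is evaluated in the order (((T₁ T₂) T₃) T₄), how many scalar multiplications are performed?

36990

(T₁ T₂): 30×20 by 20×20 → 30×20, cost 30·20·20 = 12000
((T₁ T₂) T₃): 30×20 by 20×17 → 30×17, cost 30·20·17 = 10200; cumulative 22200
(((T₁ T₂) T₃) T₄): 30×17 by 17×29 → 30×29, cost 30·17·29 = 14790; cumulative 36990
Total: 36990 scalar multiplications.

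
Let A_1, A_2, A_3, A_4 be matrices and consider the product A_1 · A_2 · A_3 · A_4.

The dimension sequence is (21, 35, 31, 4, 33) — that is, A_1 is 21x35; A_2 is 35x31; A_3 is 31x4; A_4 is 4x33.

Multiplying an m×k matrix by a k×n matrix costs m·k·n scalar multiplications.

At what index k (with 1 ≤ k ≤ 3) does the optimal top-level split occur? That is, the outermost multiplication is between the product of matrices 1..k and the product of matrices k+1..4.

Adjacent pairs: A_1A_2 = 21·35·31 = 22785; A_2A_3 = 35·31·4 = 4340; A_3A_4 = 31·4·33 = 4092.
Length 3: A_1..A_3: k=1: 0+4340+21·35·4=7280; k=2: 22785+0+21·31·4=25389 → min 7280 | A_2..A_4: k=2: 0+4092+35·31·33=39897; k=3: 4340+0+35·4·33=8960 → min 8960.
Top-level splits: k=1: (A_1..A_1)·(A_2..A_4) → 0+8960+21·35·33 = 33215; k=2: (A_1..A_2)·(A_3..A_4) → 22785+4092+21·31·33 = 48360; k=3: (A_1..A_3)·(A_4..A_4) → 7280+0+21·4·33 = 10052.
Best split is after A_3, i.e. k = 3.

3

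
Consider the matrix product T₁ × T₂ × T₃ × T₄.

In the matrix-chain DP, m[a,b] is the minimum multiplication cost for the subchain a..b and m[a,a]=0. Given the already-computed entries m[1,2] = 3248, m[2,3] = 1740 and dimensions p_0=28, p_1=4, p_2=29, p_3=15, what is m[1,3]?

m[1,3] = min over k∈[1,2] of m[1,k]+m[k+1,3]+p_{0}·p_k·p_{3}.
k=1: 0 + 1740 + 28·4·15 = 3420; k=2: 3248 + 0 + 28·29·15 = 15428.
Minimum: 3420 at k=1.

3420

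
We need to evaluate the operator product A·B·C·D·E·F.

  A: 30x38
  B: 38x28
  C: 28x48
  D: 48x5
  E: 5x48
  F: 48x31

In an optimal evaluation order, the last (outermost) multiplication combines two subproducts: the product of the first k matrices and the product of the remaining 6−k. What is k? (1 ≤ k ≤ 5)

Adjacent pairs: AB = 30·38·28 = 31920; BC = 38·28·48 = 51072; CD = 28·48·5 = 6720; DE = 48·5·48 = 11520; EF = 5·48·31 = 7440.
Length 3: A..C: k=1: 0+51072+30·38·48=105792; k=2: 31920+0+30·28·48=72240 → min 72240 | B..D: k=2: 0+6720+38·28·5=12040; k=3: 51072+0+38·48·5=60192 → min 12040 | C..E: k=3: 0+11520+28·48·48=76032; k=4: 6720+0+28·5·48=13440 → min 13440 | D..F: k=4: 0+7440+48·5·31=14880; k=5: 11520+0+48·48·31=82944 → min 14880.
Length 4: A..D: k=1: 0+12040+30·38·5=17740; k=2: 31920+6720+30·28·5=42840; k=3: 72240+0+30·48·5=79440 → min 17740 | B..E: k=2: 0+13440+38·28·48=64512; k=3: 51072+11520+38·48·48=150144; k=4: 12040+0+38·5·48=21160 → min 21160 | C..F: k=3: 0+14880+28·48·31=56544; k=4: 6720+7440+28·5·31=18500; k=5: 13440+0+28·48·31=55104 → min 18500.
Length 5: A..E: k=1: 0+21160+30·38·48=75880; k=2: 31920+13440+30·28·48=85680; k=3: 72240+11520+30·48·48=152880; k=4: 17740+0+30·5·48=24940 → min 24940 | B..F: k=2: 0+18500+38·28·31=51484; k=3: 51072+14880+38·48·31=122496; k=4: 12040+7440+38·5·31=25370; k=5: 21160+0+38·48·31=77704 → min 25370.
Top-level splits: k=1: (A..A)·(B..F) → 0+25370+30·38·31 = 60710; k=2: (A..B)·(C..F) → 31920+18500+30·28·31 = 76460; k=3: (A..C)·(D..F) → 72240+14880+30·48·31 = 131760; k=4: (A..D)·(E..F) → 17740+7440+30·5·31 = 29830; k=5: (A..E)·(F..F) → 24940+0+30·48·31 = 69580.
Best split is after D, i.e. k = 4.

4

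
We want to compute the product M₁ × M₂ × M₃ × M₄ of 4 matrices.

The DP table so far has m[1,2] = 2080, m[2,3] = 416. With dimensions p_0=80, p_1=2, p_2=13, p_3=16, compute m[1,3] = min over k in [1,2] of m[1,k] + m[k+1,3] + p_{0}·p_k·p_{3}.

m[1,3] = min over k∈[1,2] of m[1,k]+m[k+1,3]+p_{0}·p_k·p_{3}.
k=1: 0 + 416 + 80·2·16 = 2976; k=2: 2080 + 0 + 80·13·16 = 18720.
Minimum: 2976 at k=1.

2976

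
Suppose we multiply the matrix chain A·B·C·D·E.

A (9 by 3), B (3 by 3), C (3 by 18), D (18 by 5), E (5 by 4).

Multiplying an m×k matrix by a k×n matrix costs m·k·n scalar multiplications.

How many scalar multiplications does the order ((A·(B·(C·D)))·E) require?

(C·D): 3×18 by 18×5 → 3×5, cost 3·18·5 = 270
(B·(C·D)): 3×3 by 3×5 → 3×5, cost 3·3·5 = 45; cumulative 315
(A·(B·(C·D))): 9×3 by 3×5 → 9×5, cost 9·3·5 = 135; cumulative 450
((A·(B·(C·D)))·E): 9×5 by 5×4 → 9×4, cost 9·5·4 = 180; cumulative 630
Total: 630 scalar multiplications.

630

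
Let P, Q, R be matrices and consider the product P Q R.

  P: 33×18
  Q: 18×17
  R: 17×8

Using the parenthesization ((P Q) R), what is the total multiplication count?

14586

(P Q): 33×18 by 18×17 → 33×17, cost 33·18·17 = 10098
((P Q) R): 33×17 by 17×8 → 33×8, cost 33·17·8 = 4488; cumulative 14586
Total: 14586 scalar multiplications.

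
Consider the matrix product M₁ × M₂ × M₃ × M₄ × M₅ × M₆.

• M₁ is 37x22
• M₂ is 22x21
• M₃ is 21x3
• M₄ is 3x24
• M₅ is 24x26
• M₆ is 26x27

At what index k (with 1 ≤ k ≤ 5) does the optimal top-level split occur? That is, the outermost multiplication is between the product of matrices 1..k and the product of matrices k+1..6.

Adjacent pairs: M₁M₂ = 37·22·21 = 17094; M₂M₃ = 22·21·3 = 1386; M₃M₄ = 21·3·24 = 1512; M₄M₅ = 3·24·26 = 1872; M₅M₆ = 24·26·27 = 16848.
Length 3: M₁..M₃: k=1: 0+1386+37·22·3=3828; k=2: 17094+0+37·21·3=19425 → min 3828 | M₂..M₄: k=2: 0+1512+22·21·24=12600; k=3: 1386+0+22·3·24=2970 → min 2970 | M₃..M₅: k=3: 0+1872+21·3·26=3510; k=4: 1512+0+21·24·26=14616 → min 3510 | M₄..M₆: k=4: 0+16848+3·24·27=18792; k=5: 1872+0+3·26·27=3978 → min 3978.
Length 4: M₁..M₄: k=1: 0+2970+37·22·24=22506; k=2: 17094+1512+37·21·24=37254; k=3: 3828+0+37·3·24=6492 → min 6492 | M₂..M₅: k=2: 0+3510+22·21·26=15522; k=3: 1386+1872+22·3·26=4974; k=4: 2970+0+22·24·26=16698 → min 4974 | M₃..M₆: k=3: 0+3978+21·3·27=5679; k=4: 1512+16848+21·24·27=31968; k=5: 3510+0+21·26·27=18252 → min 5679.
Length 5: M₁..M₅: k=1: 0+4974+37·22·26=26138; k=2: 17094+3510+37·21·26=40806; k=3: 3828+1872+37·3·26=8586; k=4: 6492+0+37·24·26=29580 → min 8586 | M₂..M₆: k=2: 0+5679+22·21·27=18153; k=3: 1386+3978+22·3·27=7146; k=4: 2970+16848+22·24·27=34074; k=5: 4974+0+22·26·27=20418 → min 7146.
Top-level splits: k=1: (M₁..M₁)·(M₂..M₆) → 0+7146+37·22·27 = 29124; k=2: (M₁..M₂)·(M₃..M₆) → 17094+5679+37·21·27 = 43752; k=3: (M₁..M₃)·(M₄..M₆) → 3828+3978+37·3·27 = 10803; k=4: (M₁..M₄)·(M₅..M₆) → 6492+16848+37·24·27 = 47316; k=5: (M₁..M₅)·(M₆..M₆) → 8586+0+37·26·27 = 34560.
Best split is after M₃, i.e. k = 3.

3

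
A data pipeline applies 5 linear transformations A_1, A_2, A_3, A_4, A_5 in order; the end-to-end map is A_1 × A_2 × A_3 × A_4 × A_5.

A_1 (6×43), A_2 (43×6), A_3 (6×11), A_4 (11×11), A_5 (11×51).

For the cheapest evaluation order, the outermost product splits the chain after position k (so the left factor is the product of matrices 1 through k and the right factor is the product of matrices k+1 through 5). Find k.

Adjacent pairs: A_1A_2 = 6·43·6 = 1548; A_2A_3 = 43·6·11 = 2838; A_3A_4 = 6·11·11 = 726; A_4A_5 = 11·11·51 = 6171.
Length 3: A_1..A_3: k=1: 0+2838+6·43·11=5676; k=2: 1548+0+6·6·11=1944 → min 1944 | A_2..A_4: k=2: 0+726+43·6·11=3564; k=3: 2838+0+43·11·11=8041 → min 3564 | A_3..A_5: k=3: 0+6171+6·11·51=9537; k=4: 726+0+6·11·51=4092 → min 4092.
Length 4: A_1..A_4: k=1: 0+3564+6·43·11=6402; k=2: 1548+726+6·6·11=2670; k=3: 1944+0+6·11·11=2670 → min 2670 | A_2..A_5: k=2: 0+4092+43·6·51=17250; k=3: 2838+6171+43·11·51=33132; k=4: 3564+0+43·11·51=27687 → min 17250.
Top-level splits: k=1: (A_1..A_1)·(A_2..A_5) → 0+17250+6·43·51 = 30408; k=2: (A_1..A_2)·(A_3..A_5) → 1548+4092+6·6·51 = 7476; k=3: (A_1..A_3)·(A_4..A_5) → 1944+6171+6·11·51 = 11481; k=4: (A_1..A_4)·(A_5..A_5) → 2670+0+6·11·51 = 6036.
Best split is after A_4, i.e. k = 4.

4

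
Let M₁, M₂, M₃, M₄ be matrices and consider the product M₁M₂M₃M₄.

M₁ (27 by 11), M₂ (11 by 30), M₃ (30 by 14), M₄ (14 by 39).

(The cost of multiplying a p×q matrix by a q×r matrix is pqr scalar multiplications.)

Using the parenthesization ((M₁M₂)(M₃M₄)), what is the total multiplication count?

56880

(M₁M₂): 27×11 by 11×30 → 27×30, cost 27·11·30 = 8910
(M₃M₄): 30×14 by 14×39 → 30×39, cost 30·14·39 = 16380
((M₁M₂)(M₃M₄)): 27×30 by 30×39 → 27×39, cost 27·30·39 = 31590; cumulative 56880
Total: 56880 scalar multiplications.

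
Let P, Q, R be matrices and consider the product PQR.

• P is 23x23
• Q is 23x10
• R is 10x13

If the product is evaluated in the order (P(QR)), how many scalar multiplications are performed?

9867

(QR): 23×10 by 10×13 → 23×13, cost 23·10·13 = 2990
(P(QR)): 23×23 by 23×13 → 23×13, cost 23·23·13 = 6877; cumulative 9867
Total: 9867 scalar multiplications.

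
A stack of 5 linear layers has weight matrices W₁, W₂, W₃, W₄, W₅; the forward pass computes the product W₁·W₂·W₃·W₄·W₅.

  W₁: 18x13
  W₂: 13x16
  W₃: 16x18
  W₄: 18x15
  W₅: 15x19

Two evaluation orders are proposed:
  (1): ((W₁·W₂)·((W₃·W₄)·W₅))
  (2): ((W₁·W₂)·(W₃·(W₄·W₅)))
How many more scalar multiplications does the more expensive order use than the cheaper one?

1722

Order (1) = ((W₁·W₂)·((W₃·W₄)·W₅)): (W₁·W₂): 18×13 by 13×16 → 18×16, cost 18·13·16 = 3744; (W₃·W₄): 16×18 by 18×15 → 16×15, cost 16·18·15 = 4320; ((W₃·W₄)·W₅): 16×15 by 15×19 → 16×19, cost 16·15·19 = 4560; cumulative 8880; ((W₁·W₂)·((W₃·W₄)·W₅)): 18×16 by 16×19 → 18×19, cost 18·16·19 = 5472; cumulative 18096. Total 18096.
Order (2) = ((W₁·W₂)·(W₃·(W₄·W₅))): (W₁·W₂): 18×13 by 13×16 → 18×16, cost 18·13·16 = 3744; (W₄·W₅): 18×15 by 15×19 → 18×19, cost 18·15·19 = 5130; (W₃·(W₄·W₅)): 16×18 by 18×19 → 16×19, cost 16·18·19 = 5472; cumulative 10602; ((W₁·W₂)·(W₃·(W₄·W₅))): 18×16 by 16×19 → 18×19, cost 18·16·19 = 5472; cumulative 19818. Total 19818.
Difference: |18096 − 19818| = 1722.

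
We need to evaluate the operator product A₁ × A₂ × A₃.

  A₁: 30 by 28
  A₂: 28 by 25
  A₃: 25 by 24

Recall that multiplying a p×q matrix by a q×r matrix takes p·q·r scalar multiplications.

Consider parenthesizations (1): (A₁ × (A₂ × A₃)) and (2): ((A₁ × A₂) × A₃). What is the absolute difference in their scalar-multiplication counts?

Order (1) = (A₁ × (A₂ × A₃)): (A₂ × A₃): 28×25 by 25×24 → 28×24, cost 28·25·24 = 16800; (A₁ × (A₂ × A₃)): 30×28 by 28×24 → 30×24, cost 30·28·24 = 20160; cumulative 36960. Total 36960.
Order (2) = ((A₁ × A₂) × A₃): (A₁ × A₂): 30×28 by 28×25 → 30×25, cost 30·28·25 = 21000; ((A₁ × A₂) × A₃): 30×25 by 25×24 → 30×24, cost 30·25·24 = 18000; cumulative 39000. Total 39000.
Difference: |36960 − 39000| = 2040.

2040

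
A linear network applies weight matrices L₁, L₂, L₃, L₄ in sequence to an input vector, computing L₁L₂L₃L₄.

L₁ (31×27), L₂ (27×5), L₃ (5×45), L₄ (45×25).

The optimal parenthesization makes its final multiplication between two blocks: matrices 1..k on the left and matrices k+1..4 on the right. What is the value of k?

Adjacent pairs: L₁L₂ = 31·27·5 = 4185; L₂L₃ = 27·5·45 = 6075; L₃L₄ = 5·45·25 = 5625.
Length 3: L₁..L₃: k=1: 0+6075+31·27·45=43740; k=2: 4185+0+31·5·45=11160 → min 11160 | L₂..L₄: k=2: 0+5625+27·5·25=9000; k=3: 6075+0+27·45·25=36450 → min 9000.
Top-level splits: k=1: (L₁..L₁)·(L₂..L₄) → 0+9000+31·27·25 = 29925; k=2: (L₁..L₂)·(L₃..L₄) → 4185+5625+31·5·25 = 13685; k=3: (L₁..L₃)·(L₄..L₄) → 11160+0+31·45·25 = 46035.
Best split is after L₂, i.e. k = 2.

2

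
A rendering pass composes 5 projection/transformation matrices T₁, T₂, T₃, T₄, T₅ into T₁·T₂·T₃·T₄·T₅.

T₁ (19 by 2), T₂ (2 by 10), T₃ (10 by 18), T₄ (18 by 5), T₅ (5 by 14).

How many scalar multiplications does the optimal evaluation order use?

Adjacent pairs: T₁T₂ = 19·2·10 = 380; T₂T₃ = 2·10·18 = 360; T₃T₄ = 10·18·5 = 900; T₄T₅ = 18·5·14 = 1260.
Length 3: T₁..T₃: k=1: 0+360+19·2·18=1044; k=2: 380+0+19·10·18=3800 → min 1044 | T₂..T₄: k=2: 0+900+2·10·5=1000; k=3: 360+0+2·18·5=540 → min 540 | T₃..T₅: k=3: 0+1260+10·18·14=3780; k=4: 900+0+10·5·14=1600 → min 1600.
Length 4: T₁..T₄: k=1: 0+540+19·2·5=730; k=2: 380+900+19·10·5=2230; k=3: 1044+0+19·18·5=2754 → min 730 | T₂..T₅: k=2: 0+1600+2·10·14=1880; k=3: 360+1260+2·18·14=2124; k=4: 540+0+2·5·14=680 → min 680.
Length 5: T₁..T₅: k=1: 0+680+19·2·14=1212; k=2: 380+1600+19·10·14=4640; k=3: 1044+1260+19·18·14=7092; k=4: 730+0+19·5·14=2060 → min 1212.
Optimal order: (T₁·(((T₂·T₃)·T₄)·T₅)) with cost 1212.

1212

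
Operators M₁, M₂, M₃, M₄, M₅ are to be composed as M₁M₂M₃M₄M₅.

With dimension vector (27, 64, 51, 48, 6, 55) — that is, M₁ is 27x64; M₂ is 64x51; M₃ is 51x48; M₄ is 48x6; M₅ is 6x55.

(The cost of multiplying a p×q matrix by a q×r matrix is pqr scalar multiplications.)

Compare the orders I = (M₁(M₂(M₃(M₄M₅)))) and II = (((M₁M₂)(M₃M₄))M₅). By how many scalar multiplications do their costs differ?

Order I = (M₁(M₂(M₃(M₄M₅)))): (M₄M₅): 48×6 by 6×55 → 48×55, cost 48·6·55 = 15840; (M₃(M₄M₅)): 51×48 by 48×55 → 51×55, cost 51·48·55 = 134640; cumulative 150480; (M₂(M₃(M₄M₅))): 64×51 by 51×55 → 64×55, cost 64·51·55 = 179520; cumulative 330000; (M₁(M₂(M₃(M₄M₅)))): 27×64 by 64×55 → 27×55, cost 27·64·55 = 95040; cumulative 425040. Total 425040.
Order II = (((M₁M₂)(M₃M₄))M₅): (M₁M₂): 27×64 by 64×51 → 27×51, cost 27·64·51 = 88128; (M₃M₄): 51×48 by 48×6 → 51×6, cost 51·48·6 = 14688; ((M₁M₂)(M₃M₄)): 27×51 by 51×6 → 27×6, cost 27·51·6 = 8262; cumulative 111078; (((M₁M₂)(M₃M₄))M₅): 27×6 by 6×55 → 27×55, cost 27·6·55 = 8910; cumulative 119988. Total 119988.
Difference: |425040 − 119988| = 305052.

305052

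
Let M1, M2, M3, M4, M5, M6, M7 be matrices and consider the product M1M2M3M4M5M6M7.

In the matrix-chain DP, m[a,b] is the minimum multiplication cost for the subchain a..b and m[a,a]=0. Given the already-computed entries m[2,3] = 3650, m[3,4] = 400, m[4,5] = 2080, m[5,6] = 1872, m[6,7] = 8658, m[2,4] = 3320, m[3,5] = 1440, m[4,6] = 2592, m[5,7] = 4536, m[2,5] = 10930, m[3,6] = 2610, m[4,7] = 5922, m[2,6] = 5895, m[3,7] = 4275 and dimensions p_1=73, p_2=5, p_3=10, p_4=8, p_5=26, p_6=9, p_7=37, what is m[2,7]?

17780

m[2,7] = min over k∈[2,6] of m[2,k]+m[k+1,7]+p_{1}·p_k·p_{7}.
k=2: 0 + 4275 + 73·5·37 = 17780; k=3: 3650 + 5922 + 73·10·37 = 36582; k=4: 3320 + 4536 + 73·8·37 = 29464; k=5: 10930 + 8658 + 73·26·37 = 89814; k=6: 5895 + 0 + 73·9·37 = 30204.
Minimum: 17780 at k=2.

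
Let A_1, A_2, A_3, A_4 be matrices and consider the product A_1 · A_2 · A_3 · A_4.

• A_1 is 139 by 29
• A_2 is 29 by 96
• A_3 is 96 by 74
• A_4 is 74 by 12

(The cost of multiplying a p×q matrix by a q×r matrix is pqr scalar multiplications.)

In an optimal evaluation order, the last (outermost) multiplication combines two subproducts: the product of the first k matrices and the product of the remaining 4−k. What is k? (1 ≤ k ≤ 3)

1

Adjacent pairs: A_1A_2 = 139·29·96 = 386976; A_2A_3 = 29·96·74 = 206016; A_3A_4 = 96·74·12 = 85248.
Length 3: A_1..A_3: k=1: 0+206016+139·29·74=504310; k=2: 386976+0+139·96·74=1374432 → min 504310 | A_2..A_4: k=2: 0+85248+29·96·12=118656; k=3: 206016+0+29·74·12=231768 → min 118656.
Top-level splits: k=1: (A_1..A_1)·(A_2..A_4) → 0+118656+139·29·12 = 167028; k=2: (A_1..A_2)·(A_3..A_4) → 386976+85248+139·96·12 = 632352; k=3: (A_1..A_3)·(A_4..A_4) → 504310+0+139·74·12 = 627742.
Best split is after A_1, i.e. k = 1.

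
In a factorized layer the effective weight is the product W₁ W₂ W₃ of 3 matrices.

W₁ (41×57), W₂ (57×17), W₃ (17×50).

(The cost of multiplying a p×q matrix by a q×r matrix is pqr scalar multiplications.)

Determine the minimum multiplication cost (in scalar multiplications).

74579

Order (W₁ (W₂ W₃)): (W₂ W₃): 57×17 by 17×50 → 57×50, cost 57·17·50 = 48450; (W₁ (W₂ W₃)): 41×57 by 57×50 → 41×50, cost 41·57·50 = 116850; cumulative 165300. Total 165300.
Order ((W₁ W₂) W₃): (W₁ W₂): 41×57 by 57×17 → 41×17, cost 41·57·17 = 39729; ((W₁ W₂) W₃): 41×17 by 17×50 → 41×50, cost 41·17·50 = 34850; cumulative 74579. Total 74579.
Minimum: 74579.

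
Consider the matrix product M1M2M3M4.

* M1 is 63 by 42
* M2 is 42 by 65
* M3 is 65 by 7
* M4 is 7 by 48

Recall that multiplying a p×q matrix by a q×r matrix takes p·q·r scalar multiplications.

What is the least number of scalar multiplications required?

58800

Adjacent pairs: M1M2 = 63·42·65 = 171990; M2M3 = 42·65·7 = 19110; M3M4 = 65·7·48 = 21840.
Length 3: M1..M3: k=1: 0+19110+63·42·7=37632; k=2: 171990+0+63·65·7=200655 → min 37632 | M2..M4: k=2: 0+21840+42·65·48=152880; k=3: 19110+0+42·7·48=33222 → min 33222.
Length 4: M1..M4: k=1: 0+33222+63·42·48=160230; k=2: 171990+21840+63·65·48=390390; k=3: 37632+0+63·7·48=58800 → min 58800.
Optimal order: ((M1(M2M3))M4) with cost 58800.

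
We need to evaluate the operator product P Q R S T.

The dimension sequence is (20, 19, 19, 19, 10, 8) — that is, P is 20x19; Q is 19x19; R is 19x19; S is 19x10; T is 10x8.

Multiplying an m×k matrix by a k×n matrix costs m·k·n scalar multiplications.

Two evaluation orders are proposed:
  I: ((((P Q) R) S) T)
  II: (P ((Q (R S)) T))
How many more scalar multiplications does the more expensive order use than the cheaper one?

8060

Order I = ((((P Q) R) S) T): (P Q): 20×19 by 19×19 → 20×19, cost 20·19·19 = 7220; ((P Q) R): 20×19 by 19×19 → 20×19, cost 20·19·19 = 7220; cumulative 14440; (((P Q) R) S): 20×19 by 19×10 → 20×10, cost 20·19·10 = 3800; cumulative 18240; ((((P Q) R) S) T): 20×10 by 10×8 → 20×8, cost 20·10·8 = 1600; cumulative 19840. Total 19840.
Order II = (P ((Q (R S)) T)): (R S): 19×19 by 19×10 → 19×10, cost 19·19·10 = 3610; (Q (R S)): 19×19 by 19×10 → 19×10, cost 19·19·10 = 3610; cumulative 7220; ((Q (R S)) T): 19×10 by 10×8 → 19×8, cost 19·10·8 = 1520; cumulative 8740; (P ((Q (R S)) T)): 20×19 by 19×8 → 20×8, cost 20·19·8 = 3040; cumulative 11780. Total 11780.
Difference: |19840 − 11780| = 8060.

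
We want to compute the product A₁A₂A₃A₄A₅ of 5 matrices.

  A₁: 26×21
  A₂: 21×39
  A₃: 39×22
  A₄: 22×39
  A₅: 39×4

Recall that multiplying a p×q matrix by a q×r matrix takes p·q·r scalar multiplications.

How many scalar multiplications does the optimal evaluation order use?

Adjacent pairs: A₁A₂ = 26·21·39 = 21294; A₂A₃ = 21·39·22 = 18018; A₃A₄ = 39·22·39 = 33462; A₄A₅ = 22·39·4 = 3432.
Length 3: A₁..A₃: k=1: 0+18018+26·21·22=30030; k=2: 21294+0+26·39·22=43602 → min 30030 | A₂..A₄: k=2: 0+33462+21·39·39=65403; k=3: 18018+0+21·22·39=36036 → min 36036 | A₃..A₅: k=3: 0+3432+39·22·4=6864; k=4: 33462+0+39·39·4=39546 → min 6864.
Length 4: A₁..A₄: k=1: 0+36036+26·21·39=57330; k=2: 21294+33462+26·39·39=94302; k=3: 30030+0+26·22·39=52338 → min 52338 | A₂..A₅: k=2: 0+6864+21·39·4=10140; k=3: 18018+3432+21·22·4=23298; k=4: 36036+0+21·39·4=39312 → min 10140.
Length 5: A₁..A₅: k=1: 0+10140+26·21·4=12324; k=2: 21294+6864+26·39·4=32214; k=3: 30030+3432+26·22·4=35750; k=4: 52338+0+26·39·4=56394 → min 12324.
Optimal order: (A₁(A₂(A₃(A₄A₅)))) with cost 12324.

12324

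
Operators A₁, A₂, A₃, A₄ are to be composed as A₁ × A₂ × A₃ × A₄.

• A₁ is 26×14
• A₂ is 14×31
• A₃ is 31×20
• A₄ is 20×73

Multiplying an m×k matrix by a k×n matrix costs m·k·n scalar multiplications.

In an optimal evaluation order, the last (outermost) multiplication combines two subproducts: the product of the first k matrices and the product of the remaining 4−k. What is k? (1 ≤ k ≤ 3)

Adjacent pairs: A₁A₂ = 26·14·31 = 11284; A₂A₃ = 14·31·20 = 8680; A₃A₄ = 31·20·73 = 45260.
Length 3: A₁..A₃: k=1: 0+8680+26·14·20=15960; k=2: 11284+0+26·31·20=27404 → min 15960 | A₂..A₄: k=2: 0+45260+14·31·73=76942; k=3: 8680+0+14·20·73=29120 → min 29120.
Top-level splits: k=1: (A₁..A₁)·(A₂..A₄) → 0+29120+26·14·73 = 55692; k=2: (A₁..A₂)·(A₃..A₄) → 11284+45260+26·31·73 = 115382; k=3: (A₁..A₃)·(A₄..A₄) → 15960+0+26·20·73 = 53920.
Best split is after A₃, i.e. k = 3.

3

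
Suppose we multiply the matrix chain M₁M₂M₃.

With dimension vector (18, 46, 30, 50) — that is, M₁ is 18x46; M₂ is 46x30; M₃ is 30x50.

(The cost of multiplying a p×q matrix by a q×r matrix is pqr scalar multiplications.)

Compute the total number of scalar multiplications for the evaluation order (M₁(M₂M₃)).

110400

(M₂M₃): 46×30 by 30×50 → 46×50, cost 46·30·50 = 69000
(M₁(M₂M₃)): 18×46 by 46×50 → 18×50, cost 18·46·50 = 41400; cumulative 110400
Total: 110400 scalar multiplications.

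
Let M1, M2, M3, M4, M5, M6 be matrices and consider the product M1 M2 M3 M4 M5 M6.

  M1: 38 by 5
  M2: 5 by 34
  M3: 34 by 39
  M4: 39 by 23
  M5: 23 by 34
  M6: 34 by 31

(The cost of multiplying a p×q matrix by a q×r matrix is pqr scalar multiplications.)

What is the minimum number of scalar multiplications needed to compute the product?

Adjacent pairs: M1M2 = 38·5·34 = 6460; M2M3 = 5·34·39 = 6630; M3M4 = 34·39·23 = 30498; M4M5 = 39·23·34 = 30498; M5M6 = 23·34·31 = 24242.
Length 3: M1..M3: k=1: 0+6630+38·5·39=14040; k=2: 6460+0+38·34·39=56848 → min 14040 | M2..M4: k=2: 0+30498+5·34·23=34408; k=3: 6630+0+5·39·23=11115 → min 11115 | M3..M5: k=3: 0+30498+34·39·34=75582; k=4: 30498+0+34·23·34=57086 → min 57086 | M4..M6: k=4: 0+24242+39·23·31=52049; k=5: 30498+0+39·34·31=71604 → min 52049.
Length 4: M1..M4: k=1: 0+11115+38·5·23=15485; k=2: 6460+30498+38·34·23=66674; k=3: 14040+0+38·39·23=48126 → min 15485 | M2..M5: k=2: 0+57086+5·34·34=62866; k=3: 6630+30498+5·39·34=43758; k=4: 11115+0+5·23·34=15025 → min 15025 | M3..M6: k=3: 0+52049+34·39·31=93155; k=4: 30498+24242+34·23·31=78982; k=5: 57086+0+34·34·31=92922 → min 78982.
Length 5: M1..M5: k=1: 0+15025+38·5·34=21485; k=2: 6460+57086+38·34·34=107474; k=3: 14040+30498+38·39·34=94926; k=4: 15485+0+38·23·34=45201 → min 21485 | M2..M6: k=2: 0+78982+5·34·31=84252; k=3: 6630+52049+5·39·31=64724; k=4: 11115+24242+5·23·31=38922; k=5: 15025+0+5·34·31=20295 → min 20295.
Length 6: M1..M6: k=1: 0+20295+38·5·31=26185; k=2: 6460+78982+38·34·31=125494; k=3: 14040+52049+38·39·31=112031; k=4: 15485+24242+38·23·31=66821; k=5: 21485+0+38·34·31=61537 → min 26185.
Optimal order: (M1 ((((M2 M3) M4) M5) M6)) with cost 26185.

26185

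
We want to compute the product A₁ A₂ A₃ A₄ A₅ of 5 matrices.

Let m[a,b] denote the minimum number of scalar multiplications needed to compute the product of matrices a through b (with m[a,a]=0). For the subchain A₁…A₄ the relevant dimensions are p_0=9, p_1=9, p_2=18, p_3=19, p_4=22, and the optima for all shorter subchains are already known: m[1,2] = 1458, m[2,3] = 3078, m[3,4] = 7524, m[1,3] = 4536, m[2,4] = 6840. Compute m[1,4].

8298

m[1,4] = min over k∈[1,3] of m[1,k]+m[k+1,4]+p_{0}·p_k·p_{4}.
k=1: 0 + 6840 + 9·9·22 = 8622; k=2: 1458 + 7524 + 9·18·22 = 12546; k=3: 4536 + 0 + 9·19·22 = 8298.
Minimum: 8298 at k=3.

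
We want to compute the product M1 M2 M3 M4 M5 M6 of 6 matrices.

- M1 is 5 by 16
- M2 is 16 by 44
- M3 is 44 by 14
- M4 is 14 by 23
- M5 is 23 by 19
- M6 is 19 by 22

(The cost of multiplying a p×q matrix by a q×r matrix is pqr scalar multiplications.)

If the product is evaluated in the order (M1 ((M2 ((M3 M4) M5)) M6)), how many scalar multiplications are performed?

55220

(M3 M4): 44×14 by 14×23 → 44×23, cost 44·14·23 = 14168
((M3 M4) M5): 44×23 by 23×19 → 44×19, cost 44·23·19 = 19228; cumulative 33396
(M2 ((M3 M4) M5)): 16×44 by 44×19 → 16×19, cost 16·44·19 = 13376; cumulative 46772
((M2 ((M3 M4) M5)) M6): 16×19 by 19×22 → 16×22, cost 16·19·22 = 6688; cumulative 53460
(M1 ((M2 ((M3 M4) M5)) M6)): 5×16 by 16×22 → 5×22, cost 5·16·22 = 1760; cumulative 55220
Total: 55220 scalar multiplications.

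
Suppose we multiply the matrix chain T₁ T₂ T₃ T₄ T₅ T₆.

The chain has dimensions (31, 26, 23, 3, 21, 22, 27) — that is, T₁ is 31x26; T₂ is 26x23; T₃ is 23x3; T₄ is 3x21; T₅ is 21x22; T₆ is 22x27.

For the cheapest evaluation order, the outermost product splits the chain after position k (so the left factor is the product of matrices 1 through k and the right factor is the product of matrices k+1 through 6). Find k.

3

Adjacent pairs: T₁T₂ = 31·26·23 = 18538; T₂T₃ = 26·23·3 = 1794; T₃T₄ = 23·3·21 = 1449; T₄T₅ = 3·21·22 = 1386; T₅T₆ = 21·22·27 = 12474.
Length 3: T₁..T₃: k=1: 0+1794+31·26·3=4212; k=2: 18538+0+31·23·3=20677 → min 4212 | T₂..T₄: k=2: 0+1449+26·23·21=14007; k=3: 1794+0+26·3·21=3432 → min 3432 | T₃..T₅: k=3: 0+1386+23·3·22=2904; k=4: 1449+0+23·21·22=12075 → min 2904 | T₄..T₆: k=4: 0+12474+3·21·27=14175; k=5: 1386+0+3·22·27=3168 → min 3168.
Length 4: T₁..T₄: k=1: 0+3432+31·26·21=20358; k=2: 18538+1449+31·23·21=34960; k=3: 4212+0+31·3·21=6165 → min 6165 | T₂..T₅: k=2: 0+2904+26·23·22=16060; k=3: 1794+1386+26·3·22=4896; k=4: 3432+0+26·21·22=15444 → min 4896 | T₃..T₆: k=3: 0+3168+23·3·27=5031; k=4: 1449+12474+23·21·27=26964; k=5: 2904+0+23·22·27=16566 → min 5031.
Length 5: T₁..T₅: k=1: 0+4896+31·26·22=22628; k=2: 18538+2904+31·23·22=37128; k=3: 4212+1386+31·3·22=7644; k=4: 6165+0+31·21·22=20487 → min 7644 | T₂..T₆: k=2: 0+5031+26·23·27=21177; k=3: 1794+3168+26·3·27=7068; k=4: 3432+12474+26·21·27=30648; k=5: 4896+0+26·22·27=20340 → min 7068.
Top-level splits: k=1: (T₁..T₁)·(T₂..T₆) → 0+7068+31·26·27 = 28830; k=2: (T₁..T₂)·(T₃..T₆) → 18538+5031+31·23·27 = 42820; k=3: (T₁..T₃)·(T₄..T₆) → 4212+3168+31·3·27 = 9891; k=4: (T₁..T₄)·(T₅..T₆) → 6165+12474+31·21·27 = 36216; k=5: (T₁..T₅)·(T₆..T₆) → 7644+0+31·22·27 = 26058.
Best split is after T₃, i.e. k = 3.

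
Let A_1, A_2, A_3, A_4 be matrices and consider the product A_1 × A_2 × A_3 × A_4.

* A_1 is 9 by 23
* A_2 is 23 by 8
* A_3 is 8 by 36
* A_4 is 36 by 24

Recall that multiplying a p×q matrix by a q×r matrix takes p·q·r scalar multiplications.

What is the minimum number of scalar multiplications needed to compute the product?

10296

Adjacent pairs: A_1A_2 = 9·23·8 = 1656; A_2A_3 = 23·8·36 = 6624; A_3A_4 = 8·36·24 = 6912.
Length 3: A_1..A_3: k=1: 0+6624+9·23·36=14076; k=2: 1656+0+9·8·36=4248 → min 4248 | A_2..A_4: k=2: 0+6912+23·8·24=11328; k=3: 6624+0+23·36·24=26496 → min 11328.
Length 4: A_1..A_4: k=1: 0+11328+9·23·24=16296; k=2: 1656+6912+9·8·24=10296; k=3: 4248+0+9·36·24=12024 → min 10296.
Optimal order: ((A_1 × A_2) × (A_3 × A_4)) with cost 10296.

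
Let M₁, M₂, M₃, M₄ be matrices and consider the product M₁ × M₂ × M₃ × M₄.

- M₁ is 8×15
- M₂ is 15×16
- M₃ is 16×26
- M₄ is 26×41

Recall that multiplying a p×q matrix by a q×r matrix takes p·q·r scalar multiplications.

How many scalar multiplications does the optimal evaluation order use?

Adjacent pairs: M₁M₂ = 8·15·16 = 1920; M₂M₃ = 15·16·26 = 6240; M₃M₄ = 16·26·41 = 17056.
Length 3: M₁..M₃: k=1: 0+6240+8·15·26=9360; k=2: 1920+0+8·16·26=5248 → min 5248 | M₂..M₄: k=2: 0+17056+15·16·41=26896; k=3: 6240+0+15·26·41=22230 → min 22230.
Length 4: M₁..M₄: k=1: 0+22230+8·15·41=27150; k=2: 1920+17056+8·16·41=24224; k=3: 5248+0+8·26·41=13776 → min 13776.
Optimal order: (((M₁ × M₂) × M₃) × M₄) with cost 13776.

13776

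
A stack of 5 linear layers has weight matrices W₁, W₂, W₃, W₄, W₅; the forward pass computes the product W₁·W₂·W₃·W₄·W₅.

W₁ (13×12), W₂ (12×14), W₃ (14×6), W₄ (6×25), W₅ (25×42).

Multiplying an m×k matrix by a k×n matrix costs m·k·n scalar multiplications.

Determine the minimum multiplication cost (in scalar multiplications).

Adjacent pairs: W₁W₂ = 13·12·14 = 2184; W₂W₃ = 12·14·6 = 1008; W₃W₄ = 14·6·25 = 2100; W₄W₅ = 6·25·42 = 6300.
Length 3: W₁..W₃: k=1: 0+1008+13·12·6=1944; k=2: 2184+0+13·14·6=3276 → min 1944 | W₂..W₄: k=2: 0+2100+12·14·25=6300; k=3: 1008+0+12·6·25=2808 → min 2808 | W₃..W₅: k=3: 0+6300+14·6·42=9828; k=4: 2100+0+14·25·42=16800 → min 9828.
Length 4: W₁..W₄: k=1: 0+2808+13·12·25=6708; k=2: 2184+2100+13·14·25=8834; k=3: 1944+0+13·6·25=3894 → min 3894 | W₂..W₅: k=2: 0+9828+12·14·42=16884; k=3: 1008+6300+12·6·42=10332; k=4: 2808+0+12·25·42=15408 → min 10332.
Length 5: W₁..W₅: k=1: 0+10332+13·12·42=16884; k=2: 2184+9828+13·14·42=19656; k=3: 1944+6300+13·6·42=11520; k=4: 3894+0+13·25·42=17544 → min 11520.
Optimal order: ((W₁·(W₂·W₃))·(W₄·W₅)) with cost 11520.

11520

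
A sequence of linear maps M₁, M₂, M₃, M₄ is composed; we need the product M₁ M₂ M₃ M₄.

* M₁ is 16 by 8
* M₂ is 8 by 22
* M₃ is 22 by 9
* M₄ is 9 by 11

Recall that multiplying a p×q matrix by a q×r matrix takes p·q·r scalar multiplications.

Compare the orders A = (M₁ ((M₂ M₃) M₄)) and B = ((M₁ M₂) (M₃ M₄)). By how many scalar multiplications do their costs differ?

Order A = (M₁ ((M₂ M₃) M₄)): (M₂ M₃): 8×22 by 22×9 → 8×9, cost 8·22·9 = 1584; ((M₂ M₃) M₄): 8×9 by 9×11 → 8×11, cost 8·9·11 = 792; cumulative 2376; (M₁ ((M₂ M₃) M₄)): 16×8 by 8×11 → 16×11, cost 16·8·11 = 1408; cumulative 3784. Total 3784.
Order B = ((M₁ M₂) (M₃ M₄)): (M₁ M₂): 16×8 by 8×22 → 16×22, cost 16·8·22 = 2816; (M₃ M₄): 22×9 by 9×11 → 22×11, cost 22·9·11 = 2178; ((M₁ M₂) (M₃ M₄)): 16×22 by 22×11 → 16×11, cost 16·22·11 = 3872; cumulative 8866. Total 8866.
Difference: |3784 − 8866| = 5082.

5082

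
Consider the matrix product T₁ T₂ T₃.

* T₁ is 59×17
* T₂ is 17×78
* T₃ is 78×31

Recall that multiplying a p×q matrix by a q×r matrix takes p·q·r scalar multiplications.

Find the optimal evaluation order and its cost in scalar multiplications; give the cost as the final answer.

(T₁ (T₂ T₃)): cost 72199.
((T₁ T₂) T₃): cost 220896.
Optimal: (T₁ (T₂ T₃)) with cost 72199.

72199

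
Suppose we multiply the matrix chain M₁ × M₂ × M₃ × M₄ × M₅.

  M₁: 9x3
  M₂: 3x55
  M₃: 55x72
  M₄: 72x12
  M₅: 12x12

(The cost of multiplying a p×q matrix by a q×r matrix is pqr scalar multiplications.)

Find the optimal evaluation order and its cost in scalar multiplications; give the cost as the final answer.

Adjacent pairs: M₁M₂ = 9·3·55 = 1485; M₂M₃ = 3·55·72 = 11880; M₃M₄ = 55·72·12 = 47520; M₄M₅ = 72·12·12 = 10368.
Length 3: M₁..M₃: k=1: 0+11880+9·3·72=13824; k=2: 1485+0+9·55·72=37125 → min 13824 | M₂..M₄: k=2: 0+47520+3·55·12=49500; k=3: 11880+0+3·72·12=14472 → min 14472 | M₃..M₅: k=3: 0+10368+55·72·12=57888; k=4: 47520+0+55·12·12=55440 → min 55440.
Length 4: M₁..M₄: k=1: 0+14472+9·3·12=14796; k=2: 1485+47520+9·55·12=54945; k=3: 13824+0+9·72·12=21600 → min 14796 | M₂..M₅: k=2: 0+55440+3·55·12=57420; k=3: 11880+10368+3·72·12=24840; k=4: 14472+0+3·12·12=14904 → min 14904.
Length 5: M₁..M₅: k=1: 0+14904+9·3·12=15228; k=2: 1485+55440+9·55·12=62865; k=3: 13824+10368+9·72·12=31968; k=4: 14796+0+9·12·12=16092 → min 15228.
Optimal parenthesization: (M₁ × (((M₂ × M₃) × M₄) × M₅)) with cost 15228.

15228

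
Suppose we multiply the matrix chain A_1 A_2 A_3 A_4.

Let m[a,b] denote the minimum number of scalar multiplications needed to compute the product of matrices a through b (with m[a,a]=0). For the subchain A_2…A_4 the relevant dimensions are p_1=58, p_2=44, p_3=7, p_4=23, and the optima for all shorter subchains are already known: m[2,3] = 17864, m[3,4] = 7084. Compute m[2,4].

27202

m[2,4] = min over k∈[2,3] of m[2,k]+m[k+1,4]+p_{1}·p_k·p_{4}.
k=2: 0 + 7084 + 58·44·23 = 65780; k=3: 17864 + 0 + 58·7·23 = 27202.
Minimum: 27202 at k=3.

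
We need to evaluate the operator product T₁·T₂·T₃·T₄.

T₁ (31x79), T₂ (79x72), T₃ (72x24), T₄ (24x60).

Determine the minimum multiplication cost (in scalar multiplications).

239928

Adjacent pairs: T₁T₂ = 31·79·72 = 176328; T₂T₃ = 79·72·24 = 136512; T₃T₄ = 72·24·60 = 103680.
Length 3: T₁..T₃: k=1: 0+136512+31·79·24=195288; k=2: 176328+0+31·72·24=229896 → min 195288 | T₂..T₄: k=2: 0+103680+79·72·60=444960; k=3: 136512+0+79·24·60=250272 → min 250272.
Length 4: T₁..T₄: k=1: 0+250272+31·79·60=397212; k=2: 176328+103680+31·72·60=413928; k=3: 195288+0+31·24·60=239928 → min 239928.
Optimal order: ((T₁·(T₂·T₃))·T₄) with cost 239928.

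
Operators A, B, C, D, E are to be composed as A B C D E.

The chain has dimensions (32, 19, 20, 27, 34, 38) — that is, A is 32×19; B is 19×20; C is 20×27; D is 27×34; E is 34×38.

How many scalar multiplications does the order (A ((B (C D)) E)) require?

(C D): 20×27 by 27×34 → 20×34, cost 20·27·34 = 18360
(B (C D)): 19×20 by 20×34 → 19×34, cost 19·20·34 = 12920; cumulative 31280
((B (C D)) E): 19×34 by 34×38 → 19×38, cost 19·34·38 = 24548; cumulative 55828
(A ((B (C D)) E)): 32×19 by 19×38 → 32×38, cost 32·19·38 = 23104; cumulative 78932
Total: 78932 scalar multiplications.

78932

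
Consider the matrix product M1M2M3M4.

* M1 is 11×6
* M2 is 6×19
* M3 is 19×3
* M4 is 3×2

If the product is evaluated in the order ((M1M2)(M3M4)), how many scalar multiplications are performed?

(M1M2): 11×6 by 6×19 → 11×19, cost 11·6·19 = 1254
(M3M4): 19×3 by 3×2 → 19×2, cost 19·3·2 = 114
((M1M2)(M3M4)): 11×19 by 19×2 → 11×2, cost 11·19·2 = 418; cumulative 1786
Total: 1786 scalar multiplications.

1786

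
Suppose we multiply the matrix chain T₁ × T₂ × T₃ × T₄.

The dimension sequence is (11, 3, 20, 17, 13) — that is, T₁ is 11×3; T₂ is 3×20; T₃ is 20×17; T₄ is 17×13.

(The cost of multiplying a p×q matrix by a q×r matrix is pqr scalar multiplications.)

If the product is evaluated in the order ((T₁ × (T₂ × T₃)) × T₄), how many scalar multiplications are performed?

(T₂ × T₃): 3×20 by 20×17 → 3×17, cost 3·20·17 = 1020
(T₁ × (T₂ × T₃)): 11×3 by 3×17 → 11×17, cost 11·3·17 = 561; cumulative 1581
((T₁ × (T₂ × T₃)) × T₄): 11×17 by 17×13 → 11×13, cost 11·17·13 = 2431; cumulative 4012
Total: 4012 scalar multiplications.

4012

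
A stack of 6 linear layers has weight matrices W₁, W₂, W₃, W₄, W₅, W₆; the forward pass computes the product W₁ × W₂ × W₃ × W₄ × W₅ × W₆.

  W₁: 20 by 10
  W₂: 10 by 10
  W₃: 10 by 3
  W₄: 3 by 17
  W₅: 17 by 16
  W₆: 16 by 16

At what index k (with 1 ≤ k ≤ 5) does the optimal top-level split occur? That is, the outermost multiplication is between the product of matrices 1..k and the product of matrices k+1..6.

Adjacent pairs: W₁W₂ = 20·10·10 = 2000; W₂W₃ = 10·10·3 = 300; W₃W₄ = 10·3·17 = 510; W₄W₅ = 3·17·16 = 816; W₅W₆ = 17·16·16 = 4352.
Length 3: W₁..W₃: k=1: 0+300+20·10·3=900; k=2: 2000+0+20·10·3=2600 → min 900 | W₂..W₄: k=2: 0+510+10·10·17=2210; k=3: 300+0+10·3·17=810 → min 810 | W₃..W₅: k=3: 0+816+10·3·16=1296; k=4: 510+0+10·17·16=3230 → min 1296 | W₄..W₆: k=4: 0+4352+3·17·16=5168; k=5: 816+0+3·16·16=1584 → min 1584.
Length 4: W₁..W₄: k=1: 0+810+20·10·17=4210; k=2: 2000+510+20·10·17=5910; k=3: 900+0+20·3·17=1920 → min 1920 | W₂..W₅: k=2: 0+1296+10·10·16=2896; k=3: 300+816+10·3·16=1596; k=4: 810+0+10·17·16=3530 → min 1596 | W₃..W₆: k=3: 0+1584+10·3·16=2064; k=4: 510+4352+10·17·16=7582; k=5: 1296+0+10·16·16=3856 → min 2064.
Length 5: W₁..W₅: k=1: 0+1596+20·10·16=4796; k=2: 2000+1296+20·10·16=6496; k=3: 900+816+20·3·16=2676; k=4: 1920+0+20·17·16=7360 → min 2676 | W₂..W₆: k=2: 0+2064+10·10·16=3664; k=3: 300+1584+10·3·16=2364; k=4: 810+4352+10·17·16=7882; k=5: 1596+0+10·16·16=4156 → min 2364.
Top-level splits: k=1: (W₁..W₁)·(W₂..W₆) → 0+2364+20·10·16 = 5564; k=2: (W₁..W₂)·(W₃..W₆) → 2000+2064+20·10·16 = 7264; k=3: (W₁..W₃)·(W₄..W₆) → 900+1584+20·3·16 = 3444; k=4: (W₁..W₄)·(W₅..W₆) → 1920+4352+20·17·16 = 11712; k=5: (W₁..W₅)·(W₆..W₆) → 2676+0+20·16·16 = 7796.
Best split is after W₃, i.e. k = 3.

3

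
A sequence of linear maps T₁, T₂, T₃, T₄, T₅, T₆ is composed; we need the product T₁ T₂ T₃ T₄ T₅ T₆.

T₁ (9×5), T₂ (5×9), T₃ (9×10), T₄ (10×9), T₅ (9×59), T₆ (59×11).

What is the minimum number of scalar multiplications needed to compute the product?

Adjacent pairs: T₁T₂ = 9·5·9 = 405; T₂T₃ = 5·9·10 = 450; T₃T₄ = 9·10·9 = 810; T₄T₅ = 10·9·59 = 5310; T₅T₆ = 9·59·11 = 5841.
Length 3: T₁..T₃: k=1: 0+450+9·5·10=900; k=2: 405+0+9·9·10=1215 → min 900 | T₂..T₄: k=2: 0+810+5·9·9=1215; k=3: 450+0+5·10·9=900 → min 900 | T₃..T₅: k=3: 0+5310+9·10·59=10620; k=4: 810+0+9·9·59=5589 → min 5589 | T₄..T₆: k=4: 0+5841+10·9·11=6831; k=5: 5310+0+10·59·11=11800 → min 6831.
Length 4: T₁..T₄: k=1: 0+900+9·5·9=1305; k=2: 405+810+9·9·9=1944; k=3: 900+0+9·10·9=1710 → min 1305 | T₂..T₅: k=2: 0+5589+5·9·59=8244; k=3: 450+5310+5·10·59=8710; k=4: 900+0+5·9·59=3555 → min 3555 | T₃..T₆: k=3: 0+6831+9·10·11=7821; k=4: 810+5841+9·9·11=7542; k=5: 5589+0+9·59·11=11430 → min 7542.
Length 5: T₁..T₅: k=1: 0+3555+9·5·59=6210; k=2: 405+5589+9·9·59=10773; k=3: 900+5310+9·10·59=11520; k=4: 1305+0+9·9·59=6084 → min 6084 | T₂..T₆: k=2: 0+7542+5·9·11=8037; k=3: 450+6831+5·10·11=7831; k=4: 900+5841+5·9·11=7236; k=5: 3555+0+5·59·11=6800 → min 6800.
Length 6: T₁..T₆: k=1: 0+6800+9·5·11=7295; k=2: 405+7542+9·9·11=8838; k=3: 900+6831+9·10·11=8721; k=4: 1305+5841+9·9·11=8037; k=5: 6084+0+9·59·11=11925 → min 7295.
Optimal order: (T₁ ((((T₂ T₃) T₄) T₅) T₆)) with cost 7295.

7295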